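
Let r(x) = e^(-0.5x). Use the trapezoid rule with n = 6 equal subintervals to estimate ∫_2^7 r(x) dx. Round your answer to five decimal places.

0.68511

Δx = (7 − 2)/6 = 5/6.
r(2) ≈ 0.36788, r(17/6) ≈ 0.24252, r(11/3) ≈ 0.15988, r(4.5) ≈ 0.10540, r(16/3) ≈ 0.06948, r(37/6) ≈ 0.04581, r(7) ≈ 0.03020.
T_6 = (Δx/2)·[r(x_0) + 2r(x_1) + ... + 2r(x_{5}) + r(x_6)].
Sum ≈ 0.68511.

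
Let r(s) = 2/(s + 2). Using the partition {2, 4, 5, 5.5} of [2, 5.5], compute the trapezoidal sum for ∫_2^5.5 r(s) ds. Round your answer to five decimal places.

1.28095

Subinterval widths: 2, 1, 0.5.
r(2) = 0.5, r(4) = 1/3, r(5) = 2/7, r(5.5) = 4/15.
On each subinterval the trapezoid contributes (Δs_i/2)·[r(s_{i-1}) + r(s_i)].
Sum ≈ 1.28095.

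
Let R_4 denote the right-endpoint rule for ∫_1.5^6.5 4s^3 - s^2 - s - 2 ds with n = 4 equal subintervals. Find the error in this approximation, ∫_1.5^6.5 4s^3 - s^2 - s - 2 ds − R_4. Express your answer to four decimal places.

Exact integral: ∫_1.5^6.5 f(s) ds ≈ 1659.583333.
R_4 = 2370.78125.
Error ≈ 1659.583333 − 2370.78125 ≈ -711.1979.

-711.1979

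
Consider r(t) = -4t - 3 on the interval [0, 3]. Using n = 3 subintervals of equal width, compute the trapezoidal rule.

-27

Δt = (3 − 0)/3 = 1.
r(0) = -3, r(1) = -7, r(2) = -11, r(3) = -15.
T_3 = (Δt/2)·[r(t_0) + 2r(t_1) + 2r(t_2) + r(t_3)].
Sum = -27.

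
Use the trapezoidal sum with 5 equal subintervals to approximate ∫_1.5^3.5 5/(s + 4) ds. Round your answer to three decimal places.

Δs = (3.5 − 1.5)/5 = 0.4.
f(1.5) = 10/11, f(1.9) = 50/59, f(2.3) = 50/63, f(2.7) = 50/67, f(3.1) = 50/71, f(3.5) = 2/3.
T_5 = (Δs/2)·[f(s_0) + 2f(s_1) + ... + 2f(s_{4}) + f(s_5)].
Sum ≈ 1.552.

1.552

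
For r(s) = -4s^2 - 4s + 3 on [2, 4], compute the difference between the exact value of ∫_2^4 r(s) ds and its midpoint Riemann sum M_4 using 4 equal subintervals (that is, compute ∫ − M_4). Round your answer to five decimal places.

Exact integral: ∫_2^4 r(s) ds ≈ -92.6666667.
M_4 = -92.5.
Error ≈ -92.6666667 − (-92.5) ≈ -0.16667.

-0.16667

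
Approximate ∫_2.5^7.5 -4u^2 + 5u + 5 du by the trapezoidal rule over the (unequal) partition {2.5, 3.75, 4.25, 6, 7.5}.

Subinterval widths: 1.25, 0.5, 1.75, 1.5.
f(2.5) = -7.5, f(3.75) = -32.5, f(4.25) = -46, f(6) = -109, f(7.5) = -182.5.
On each subinterval the trapezoid contributes (Δu_i/2)·[f(u_{i-1}) + f(u_i)].
Sum = -398.875.

-398.875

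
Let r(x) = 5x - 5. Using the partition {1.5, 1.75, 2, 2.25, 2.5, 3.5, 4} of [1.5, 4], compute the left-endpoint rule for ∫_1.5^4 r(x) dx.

Subinterval widths: 0.25, 0.25, 0.25, 0.25, 1, 0.5.
Left endpoints: 1.5, 1.75, 2, 2.25, 2.5, 3.5.
r(1.5) = 2.5, r(1.75) = 3.75, r(2) = 5, r(2.25) = 6.25, r(2.5) = 7.5, r(3.5) = 12.5.
Sum = Σ Δx_i · r(x_i).
Sum = 18.125.

18.125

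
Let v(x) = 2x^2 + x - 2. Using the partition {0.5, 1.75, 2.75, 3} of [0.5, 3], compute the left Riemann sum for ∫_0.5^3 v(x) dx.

8.59375

Subinterval widths: 1.25, 1, 0.25.
Left endpoints: 0.5, 1.75, 2.75.
v(0.5) = -1, v(1.75) = 5.875, v(2.75) = 15.875.
Sum = Σ Δx_i · v(x_i).
Sum = 8.59375.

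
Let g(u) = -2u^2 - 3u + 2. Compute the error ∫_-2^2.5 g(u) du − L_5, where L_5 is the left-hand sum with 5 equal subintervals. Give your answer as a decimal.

-6.885

Exact integral: ∫_-2^2.5 g(u) du = -10.125.
L_5 = -3.24.
Error = -10.125 − (-3.24) = -6.885.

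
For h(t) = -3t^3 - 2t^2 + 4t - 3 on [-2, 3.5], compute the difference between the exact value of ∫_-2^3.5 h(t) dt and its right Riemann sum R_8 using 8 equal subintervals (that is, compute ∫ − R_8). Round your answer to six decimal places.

54.365316

Exact integral: ∫_-2^3.5 h(t) dt ≈ -134.46354167.
R_8 ≈ -188.82885742.
Error ≈ -134.46354167 − (-188.82885742) ≈ 54.365316.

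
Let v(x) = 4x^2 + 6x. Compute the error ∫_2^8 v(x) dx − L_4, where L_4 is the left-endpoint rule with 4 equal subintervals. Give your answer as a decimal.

198

Exact integral: ∫_2^8 v(x) dx = 852.
L_4 = 654.
Error = 852 − 654 = 198.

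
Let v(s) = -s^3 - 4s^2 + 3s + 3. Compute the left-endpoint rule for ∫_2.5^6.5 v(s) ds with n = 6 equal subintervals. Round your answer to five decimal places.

Δs = (6.5 − 2.5)/6 = 2/3.
Left endpoints: 2.5, 19/6, 23/6, 4.5, 31/6, 35/6.
v(2.5) = -30.125, v(19/6) = -12823/216, v(23/6) = -21731/216, v(4.5) = -155.625, v(31/6) = -48859/216, v(35/6) = -67847/216.
Sum = Δs · [v(2.5) + v(19/6) + v(23/6) + ...].
Sum ≈ -590.68519.

-590.68519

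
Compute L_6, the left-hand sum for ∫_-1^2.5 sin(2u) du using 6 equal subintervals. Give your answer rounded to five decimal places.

Δu = (2.5 − (-1))/6 = 7/12.
Left endpoints: -1, -5/12, 1/6, 0.75, 4/3, 23/12.
f(-1) ≈ -0.90930, f(-5/12) ≈ -0.74018, f(1/6) ≈ 0.32719, f(0.75) ≈ 0.99749, f(4/3) ≈ 0.45727, f(23/12) ≈ -0.63788.
Sum = Δu · [f(-1) + f(-5/12) + f(1/6) + ...].
Sum ≈ -0.29481.

-0.29481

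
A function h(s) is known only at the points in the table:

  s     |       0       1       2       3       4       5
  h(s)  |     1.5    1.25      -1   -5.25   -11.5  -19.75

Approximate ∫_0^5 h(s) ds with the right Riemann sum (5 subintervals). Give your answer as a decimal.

-36.25

Δs = 1.
Sum = 1·[1.25 + (-1) + (-5.25) + (-11.5) + (-19.75)] = -36.25.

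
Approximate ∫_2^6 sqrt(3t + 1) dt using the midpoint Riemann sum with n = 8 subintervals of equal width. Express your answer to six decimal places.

Δt = (6 − 2)/8 = 0.5.
Midpoints: 2.25, 2.75, 3.25, 3.75, 4.25, 4.75, 5.25, 5.75.
f(2.25) ≈ 2.783882, f(2.75) ≈ 3.041381, f(3.25) ≈ 3.278719, f(3.75) ≈ 3.500000, f(4.25) ≈ 3.708099, f(4.75) ≈ 3.905125, f(5.25) ≈ 4.092676, f(5.75) ≈ 4.272002.
Sum = Δt · [f(2.25) + f(2.75) + f(3.25) + ...].
Sum ≈ 14.290943.

14.290943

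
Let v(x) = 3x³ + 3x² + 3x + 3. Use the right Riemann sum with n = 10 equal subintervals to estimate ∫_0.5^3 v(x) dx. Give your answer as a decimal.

122.98828125

Δx = (3 − 0.5)/10 = 0.25.
Right endpoints: 0.75, 1, 1.25, 1.5, 1.75, 2, 2.25, 2.5, 2.75, 3.
v(0.75) = 8.203125, v(1) = 12, v(1.25) = 17.296875, v(1.5) = 24.375, v(1.75) = 33.515625, v(2) = 45, v(2.25) = 59.109375, v(2.5) = 76.125, v(2.75) = 96.328125, v(3) = 120.
Sum = Δx · [v(0.75) + v(1) + v(1.25) + ...].
Sum = 122.98828125.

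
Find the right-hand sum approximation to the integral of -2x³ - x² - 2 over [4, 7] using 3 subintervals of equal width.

-1484

Δx = (7 − 4)/3 = 1.
Right endpoints: 5, 6, 7.
f(5) = -277, f(6) = -470, f(7) = -737.
Sum = Δx · [f(5) + f(6) + f(7)].
Sum = -1484.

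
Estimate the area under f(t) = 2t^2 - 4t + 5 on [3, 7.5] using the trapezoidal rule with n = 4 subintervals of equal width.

Δt = (7.5 − 3)/4 = 1.125.
f(3) = 11, f(4.125) = 22.53125, f(5.25) = 39.125, f(6.375) = 60.78125, f(7.5) = 87.5.
T_4 = (Δt/2)·[f(t_0) + 2f(t_1) + 2f(t_2) + 2f(t_3) + f(t_4)].
Sum = 193.1484375.

193.1484375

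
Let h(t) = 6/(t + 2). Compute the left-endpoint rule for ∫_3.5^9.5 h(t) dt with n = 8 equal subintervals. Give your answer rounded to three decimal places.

Δt = (9.5 − 3.5)/8 = 0.75.
Left endpoints: 3.5, 4.25, 5, 5.75, 6.5, 7.25, 8, 8.75.
h(3.5) = 12/11, h(4.25) = 0.96, h(5) = 6/7, h(5.75) = 24/31, h(6.5) = 12/17, h(7.25) = 24/37, h(8) = 0.6, h(8.75) = 24/43.
Sum = Δt · [h(3.5) + h(4.25) + h(5) + ...].
Sum ≈ 4.646.

4.646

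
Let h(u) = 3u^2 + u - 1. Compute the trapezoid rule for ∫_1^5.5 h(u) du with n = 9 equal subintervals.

Δu = (5.5 − 1)/9 = 0.5.
h(1) = 3, h(1.5) = 7.25, h(2) = 13, h(2.5) = 20.25, h(3) = 29, h(3.5) = 39.25, h(4) = 51, h(4.5) = 64.25, h(5) = 79, h(5.5) = 95.25.
T_9 = (Δu/2)·[h(u_0) + 2h(u_1) + ... + 2h(u_{8}) + h(u_9)].
Sum = 176.0625.

176.0625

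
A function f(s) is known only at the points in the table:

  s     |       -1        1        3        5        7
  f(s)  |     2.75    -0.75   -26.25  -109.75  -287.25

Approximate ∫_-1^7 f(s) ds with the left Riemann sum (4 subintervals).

Δs = 2.
Sum = 2·[2.75 + (-0.75) + (-26.25) + (-109.75)] = -268.

-268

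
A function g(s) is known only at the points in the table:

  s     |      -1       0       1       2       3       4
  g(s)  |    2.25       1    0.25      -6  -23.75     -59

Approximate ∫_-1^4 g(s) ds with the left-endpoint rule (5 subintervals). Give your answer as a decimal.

Δs = 1.
Sum = 1·[2.25 + 1 + 0.25 + (-6) + (-23.75)] = -26.25.

-26.25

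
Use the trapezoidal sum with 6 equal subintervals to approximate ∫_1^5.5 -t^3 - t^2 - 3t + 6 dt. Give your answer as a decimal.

Δt = (5.5 − 1)/6 = 0.75.
f(1) = 1, f(1.75) = -7.671875, f(2.5) = -23.375, f(3.25) = -48.640625, f(4) = -86, f(4.75) = -137.984375, f(5.5) = -207.125.
T_6 = (Δt/2)·[f(t_0) + 2f(t_1) + ... + 2f(t_{5}) + f(t_6)].
Sum = -305.05078125.

-305.05078125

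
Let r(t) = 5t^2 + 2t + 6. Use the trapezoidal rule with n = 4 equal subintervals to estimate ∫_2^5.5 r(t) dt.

313.44140625

Δt = (5.5 − 2)/4 = 0.875.
r(2) = 30, r(2.875) = 53.078125, r(3.75) = 83.8125, r(4.625) = 122.203125, r(5.5) = 168.25.
T_4 = (Δt/2)·[r(t_0) + 2r(t_1) + 2r(t_2) + 2r(t_3) + r(t_4)].
Sum = 313.44140625.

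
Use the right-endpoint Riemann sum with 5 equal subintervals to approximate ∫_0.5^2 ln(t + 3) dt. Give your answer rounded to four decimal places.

2.2154

Δt = (2 − 0.5)/5 = 0.3.
Right endpoints: 0.8, 1.1, 1.4, 1.7, 2.
f(0.8) ≈ 1.3350, f(1.1) ≈ 1.4110, f(1.4) ≈ 1.4816, f(1.7) ≈ 1.5476, f(2) ≈ 1.6094.
Sum = Δt · [f(0.8) + f(1.1) + f(1.4) + f(1.7) + f(2)].
Sum ≈ 2.2154.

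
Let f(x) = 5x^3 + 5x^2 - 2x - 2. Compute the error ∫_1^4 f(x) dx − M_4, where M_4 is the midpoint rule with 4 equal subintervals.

5.9765625

Exact integral: ∫_1^4 f(x) dx = 402.75.
M_4 = 396.7734375.
Error = 402.75 − 396.7734375 = 5.9765625.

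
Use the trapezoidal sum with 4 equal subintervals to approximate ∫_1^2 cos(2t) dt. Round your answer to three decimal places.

Δt = (2 − 1)/4 = 0.25.
f(1) ≈ -0.416, f(1.25) ≈ -0.801, f(1.5) ≈ -0.990, f(1.75) ≈ -0.936, f(2) ≈ -0.654.
T_4 = (Δt/2)·[f(t_0) + 2f(t_1) + 2f(t_2) + 2f(t_3) + f(t_4)].
Sum ≈ -0.816.

-0.816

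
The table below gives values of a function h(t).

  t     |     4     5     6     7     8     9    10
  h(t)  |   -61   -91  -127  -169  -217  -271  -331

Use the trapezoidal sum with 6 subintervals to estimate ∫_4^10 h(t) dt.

Δt = 1.
T_6 = (1/2)·[(-61) + 2·(-91) + 2·(-127) + 2·(-169) + 2·(-217) + 2·(-271) + (-331)] = -1071.

-1071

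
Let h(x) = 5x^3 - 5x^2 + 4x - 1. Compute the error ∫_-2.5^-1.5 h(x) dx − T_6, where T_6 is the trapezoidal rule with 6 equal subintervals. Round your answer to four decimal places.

Exact integral: ∫_-2.5^-1.5 h(x) dx ≈ -71.916667.
T_6 ≈ -72.078704.
Error ≈ -71.916667 − (-72.078704) ≈ 0.1620.

0.1620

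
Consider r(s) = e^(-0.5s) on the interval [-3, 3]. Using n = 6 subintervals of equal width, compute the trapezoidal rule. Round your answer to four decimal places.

Δs = (3 − (-3))/6 = 1.
r(-3) ≈ 4.4817, r(-2) ≈ 2.7183, r(-1) ≈ 1.6487, r(0) ≈ 1.0000, r(1) ≈ 0.6065, r(2) ≈ 0.3679, r(3) ≈ 0.2231.
T_6 = (Δs/2)·[r(s_0) + 2r(s_1) + ... + 2r(s_{5}) + r(s_6)].
Sum ≈ 8.6938.

8.6938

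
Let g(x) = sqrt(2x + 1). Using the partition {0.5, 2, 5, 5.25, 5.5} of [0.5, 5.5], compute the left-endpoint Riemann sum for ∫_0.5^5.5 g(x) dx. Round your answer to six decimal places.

Subinterval widths: 1.5, 3, 0.25, 0.25.
Left endpoints: 0.5, 2, 5, 5.25.
g(0.5) ≈ 1.414214, g(2) ≈ 2.236068, g(5) ≈ 3.316625, g(5.25) ≈ 3.391165.
Sum = Σ Δx_i · g(x_i).
Sum ≈ 10.506472.

10.506472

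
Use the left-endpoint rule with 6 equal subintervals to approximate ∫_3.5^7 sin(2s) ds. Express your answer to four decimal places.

0.1755

Δs = (7 − 3.5)/6 = 7/12.
Left endpoints: 3.5, 49/12, 14/3, 5.25, 35/6, 77/12.
f(3.5) ≈ 0.6570, f(49/12) ≈ 0.9515, f(14/3) ≈ 0.0913, f(5.25) ≈ -0.8797, f(35/6) ≈ -0.7831, f(77/12) ≈ 0.2638.
Sum = Δs · [f(3.5) + f(49/12) + f(14/3) + ...].
Sum ≈ 0.1755.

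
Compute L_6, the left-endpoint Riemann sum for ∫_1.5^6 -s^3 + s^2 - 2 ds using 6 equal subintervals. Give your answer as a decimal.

Δs = (6 − 1.5)/6 = 0.75.
Left endpoints: 1.5, 2.25, 3, 3.75, 4.5, 5.25.
f(1.5) = -3.125, f(2.25) = -8.328125, f(3) = -20, f(3.75) = -40.671875, f(4.5) = -72.875, f(5.25) = -119.140625.
Sum = Δs · [f(1.5) + f(2.25) + f(3) + ...].
Sum = -198.10546875.

-198.10546875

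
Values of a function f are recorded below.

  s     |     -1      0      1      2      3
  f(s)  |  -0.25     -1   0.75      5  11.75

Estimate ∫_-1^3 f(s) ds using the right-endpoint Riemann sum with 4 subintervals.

16.5

Δs = 1.
Sum = 1·[(-1) + 0.75 + 5 + 11.75] = 16.5.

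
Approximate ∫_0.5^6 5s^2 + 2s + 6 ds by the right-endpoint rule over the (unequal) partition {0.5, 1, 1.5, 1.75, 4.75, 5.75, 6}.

640.078125

Subinterval widths: 0.5, 0.5, 0.25, 3, 1, 0.25.
Right endpoints: 1, 1.5, 1.75, 4.75, 5.75, 6.
f(1) = 13, f(1.5) = 20.25, f(1.75) = 24.8125, f(4.75) = 128.3125, f(5.75) = 182.8125, f(6) = 198.
Sum = Σ Δs_i · f(s_i).
Sum = 640.078125.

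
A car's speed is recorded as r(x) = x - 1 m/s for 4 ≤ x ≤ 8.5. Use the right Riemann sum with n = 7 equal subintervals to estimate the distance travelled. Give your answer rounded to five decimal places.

25.07143

Δx = (8.5 − 4)/7 = 9/14.
Right endpoints: 65/14, 37/7, 83/14, 46/7, 101/14, 55/7, 8.5.
r(65/14) = 51/14, r(37/7) = 30/7, r(83/14) = 69/14, r(46/7) = 39/7, r(101/14) = 87/14, r(55/7) = 48/7, r(8.5) = 7.5.
Sum = Δx · [r(65/14) + r(37/7) + r(83/14) + ...].
Sum ≈ 25.07143.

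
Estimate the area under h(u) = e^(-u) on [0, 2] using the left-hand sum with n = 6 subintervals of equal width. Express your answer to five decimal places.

Δu = (2 − 0)/6 = 1/3.
Left endpoints: 0, 1/3, 2/3, 1, 4/3, 5/3.
h(0) ≈ 1.00000, h(1/3) ≈ 0.71653, h(2/3) ≈ 0.51342, h(1) ≈ 0.36788, h(4/3) ≈ 0.26360, h(5/3) ≈ 0.18888.
Sum = Δu · [h(0) + h(1/3) + h(2/3) + ...].
Sum ≈ 1.01677.

1.01677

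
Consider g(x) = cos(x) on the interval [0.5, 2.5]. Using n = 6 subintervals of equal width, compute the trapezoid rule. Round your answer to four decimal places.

Δx = (2.5 − 0.5)/6 = 1/3.
g(0.5) ≈ 0.8776, g(5/6) ≈ 0.6724, g(7/6) ≈ 0.3932, g(1.5) ≈ 0.0707, g(11/6) ≈ -0.2595, g(13/6) ≈ -0.5612, g(2.5) ≈ -0.8011.
T_6 = (Δx/2)·[g(x_0) + 2g(x_1) + ... + 2g(x_{5}) + g(x_6)].
Sum ≈ 0.1179.

0.1179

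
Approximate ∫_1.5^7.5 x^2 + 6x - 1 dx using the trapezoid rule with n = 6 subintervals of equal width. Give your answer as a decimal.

Δx = (7.5 − 1.5)/6 = 1.
f(1.5) = 10.25, f(2.5) = 20.25, f(3.5) = 32.25, f(4.5) = 46.25, f(5.5) = 62.25, f(6.5) = 80.25, f(7.5) = 100.25.
T_6 = (Δx/2)·[f(x_0) + 2f(x_1) + ... + 2f(x_{5}) + f(x_6)].
Sum = 296.5.

296.5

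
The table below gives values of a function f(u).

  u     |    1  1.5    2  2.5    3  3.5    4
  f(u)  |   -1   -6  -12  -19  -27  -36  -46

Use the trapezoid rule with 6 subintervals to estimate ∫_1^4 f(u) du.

-61.75

Δu = 0.5.
T_6 = (0.5/2)·[(-1) + 2·(-6) + 2·(-12) + 2·(-19) + 2·(-27) + 2·(-36) + (-46)] = -61.75.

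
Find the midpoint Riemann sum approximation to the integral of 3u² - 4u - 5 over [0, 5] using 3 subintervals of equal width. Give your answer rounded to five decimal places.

Δu = (5 − 0)/3 = 5/3.
Midpoints: 5/6, 2.5, 25/6.
f(5/6) = -6.25, f(2.5) = 3.75, f(25/6) = 365/12.
Sum = Δu · [f(5/6) + f(2.5) + f(25/6)].
Sum ≈ 46.52778.

46.52778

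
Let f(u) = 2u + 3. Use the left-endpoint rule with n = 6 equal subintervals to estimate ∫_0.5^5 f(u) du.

Δu = (5 − 0.5)/6 = 0.75.
Left endpoints: 0.5, 1.25, 2, 2.75, 3.5, 4.25.
f(0.5) = 4, f(1.25) = 5.5, f(2) = 7, f(2.75) = 8.5, f(3.5) = 10, f(4.25) = 11.5.
Sum = Δu · [f(0.5) + f(1.25) + f(2) + ...].
Sum = 34.875.

34.875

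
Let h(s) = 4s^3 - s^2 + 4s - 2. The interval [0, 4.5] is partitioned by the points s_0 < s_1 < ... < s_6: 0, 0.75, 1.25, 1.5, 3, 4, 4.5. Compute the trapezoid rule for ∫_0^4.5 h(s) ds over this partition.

Subinterval widths: 0.75, 0.5, 0.25, 1.5, 1, 0.5.
h(0) = -2, h(0.75) = 2.125, h(1.25) = 9.25, h(1.5) = 15.25, h(3) = 109, h(4) = 254, h(4.5) = 360.25.
On each subinterval the trapezoid contributes (Δs_i/2)·[h(s_{i-1}) + h(s_i)].
Sum = 434.203125.

434.203125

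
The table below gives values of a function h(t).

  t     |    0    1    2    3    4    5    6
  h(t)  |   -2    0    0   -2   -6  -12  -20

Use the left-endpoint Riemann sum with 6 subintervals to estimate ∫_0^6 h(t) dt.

-22

Δt = 1.
Sum = 1·[(-2) + 0 + 0 + (-2) + (-6) + (-12)] = -22.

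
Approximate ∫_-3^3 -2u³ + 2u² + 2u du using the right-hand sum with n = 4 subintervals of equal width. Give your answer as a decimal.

Δu = (3 − (-3))/4 = 1.5.
Right endpoints: -1.5, 0, 1.5, 3.
f(-1.5) = 8.25, f(0) = 0, f(1.5) = 0.75, f(3) = -30.
Sum = Δu · [f(-1.5) + f(0) + f(1.5) + f(3)].
Sum = -31.5.

-31.5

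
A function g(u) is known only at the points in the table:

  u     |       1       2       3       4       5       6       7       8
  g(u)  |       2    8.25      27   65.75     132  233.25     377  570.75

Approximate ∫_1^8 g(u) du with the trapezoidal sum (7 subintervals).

Δu = 1.
T_7 = (1/2)·[2 + 2·8.25 + 2·27 + 2·65.75 + 2·132 + 2·233.25 + 2·377 + 570.75] = 1129.625.

1129.625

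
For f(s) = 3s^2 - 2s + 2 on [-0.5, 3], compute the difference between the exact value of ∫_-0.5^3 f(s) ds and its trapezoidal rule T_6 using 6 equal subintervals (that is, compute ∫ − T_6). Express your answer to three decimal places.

-0.595

Exact integral: ∫_-0.5^3 f(s) ds = 25.375.
T_6 ≈ 25.97049.
Error ≈ 25.375 − 25.97049 ≈ -0.595.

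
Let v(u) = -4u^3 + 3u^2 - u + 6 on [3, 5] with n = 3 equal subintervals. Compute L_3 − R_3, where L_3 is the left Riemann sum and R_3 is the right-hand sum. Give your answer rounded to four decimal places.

230.6667

L_3 ≈ -333.333333.
R_3 = -564.
L_3 − R_3 ≈ 230.6667.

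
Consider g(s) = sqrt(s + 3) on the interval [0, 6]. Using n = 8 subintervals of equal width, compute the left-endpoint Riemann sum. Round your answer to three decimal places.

Δs = (6 − 0)/8 = 0.75.
Left endpoints: 0, 0.75, 1.5, 2.25, 3, 3.75, 4.5, 5.25.
g(0) ≈ 1.732, g(0.75) ≈ 1.936, g(1.5) ≈ 2.121, g(2.25) ≈ 2.291, g(3) ≈ 2.449, g(3.75) ≈ 2.598, g(4.5) ≈ 2.739, g(5.25) ≈ 2.872.
Sum = Δs · [g(0) + g(0.75) + g(1.5) + ...].
Sum ≈ 14.055.

14.055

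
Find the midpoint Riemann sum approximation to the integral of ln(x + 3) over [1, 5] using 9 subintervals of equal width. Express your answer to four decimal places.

Δx = (5 − 1)/9 = 4/9.
Midpoints: 11/9, 5/3, 19/9, 23/9, 3, 31/9, 35/9, 13/3, 43/9.
f(11/9) ≈ 1.4404, f(5/3) ≈ 1.5404, f(19/9) ≈ 1.6314, f(23/9) ≈ 1.7148, f(3) ≈ 1.7918, f(31/9) ≈ 1.8632, f(35/9) ≈ 1.9299, f(13/3) ≈ 1.9924, f(43/9) ≈ 2.0513.
Sum = Δx · [f(11/9) + f(5/3) + f(19/9) + ...].
Sum ≈ 7.0914.

7.0914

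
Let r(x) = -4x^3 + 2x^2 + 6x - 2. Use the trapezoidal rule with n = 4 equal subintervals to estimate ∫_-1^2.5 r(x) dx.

-21.35546875

Δx = (2.5 − (-1))/4 = 0.875.
r(-1) = -2, r(-0.125) = -2.7109375, r(0.75) = 1.9375, r(1.625) = -4.1328125, r(2.5) = -37.
T_4 = (Δx/2)·[r(x_0) + 2r(x_1) + 2r(x_2) + 2r(x_3) + r(x_4)].
Sum = -21.35546875.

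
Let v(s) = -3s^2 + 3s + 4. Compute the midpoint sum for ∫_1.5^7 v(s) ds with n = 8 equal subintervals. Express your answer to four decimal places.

Δs = (7 − 1.5)/8 = 0.6875.
Midpoints: 1.84375, 2.53125, 3.21875, 3.90625, 4.59375, 5.28125, 5.96875, 6.65625.
v(1.84375) = -683/1024, v(2.53125) = -7811/1024, v(3.21875) = -17843/1024, v(3.90625) = -30779/1024, v(4.59375) = -46619/1024, v(5.28125) = -65363/1024, v(5.96875) = -87011/1024, v(6.65625) = -111563/1024.
Sum = Δs · [v(1.84375) + v(2.53125) + v(3.21875) + ...].
Sum ≈ -246.8501.

-246.8501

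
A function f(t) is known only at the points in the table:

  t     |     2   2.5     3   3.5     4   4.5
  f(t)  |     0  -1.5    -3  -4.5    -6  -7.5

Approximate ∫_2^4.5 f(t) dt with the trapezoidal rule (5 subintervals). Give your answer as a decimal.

Δt = 0.5.
T_5 = (0.5/2)·[0 + 2·(-1.5) + 2·(-3) + 2·(-4.5) + 2·(-6) + (-7.5)] = -9.375.

-9.375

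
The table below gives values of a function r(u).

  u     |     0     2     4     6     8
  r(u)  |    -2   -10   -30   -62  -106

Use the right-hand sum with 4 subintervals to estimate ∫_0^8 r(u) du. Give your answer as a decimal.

-416

Δu = 2.
Sum = 2·[(-10) + (-30) + (-62) + (-106)] = -416.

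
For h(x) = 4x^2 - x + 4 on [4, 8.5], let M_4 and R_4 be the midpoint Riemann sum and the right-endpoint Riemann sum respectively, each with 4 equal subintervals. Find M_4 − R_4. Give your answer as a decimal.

M_4 = 721.4765625.
R_4 = 851.203125.
M_4 − R_4 = -129.7265625.

-129.7265625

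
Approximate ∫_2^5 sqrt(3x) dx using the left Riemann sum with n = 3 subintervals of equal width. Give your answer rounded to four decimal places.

8.9136

Δx = (5 − 2)/3 = 1.
Left endpoints: 2, 3, 4.
f(2) ≈ 2.4495, f(3) ≈ 3.0000, f(4) ≈ 3.4641.
Sum = Δx · [f(2) + f(3) + f(4)].
Sum ≈ 8.9136.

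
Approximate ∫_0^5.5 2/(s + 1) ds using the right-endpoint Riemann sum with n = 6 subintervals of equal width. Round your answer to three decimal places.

Δs = (5.5 − 0)/6 = 11/12.
Right endpoints: 11/12, 11/6, 2.75, 11/3, 55/12, 5.5.
f(11/12) = 24/23, f(11/6) = 12/17, f(2.75) = 8/15, f(11/3) = 3/7, f(55/12) = 24/67, f(5.5) = 4/13.
Sum = Δs · [f(11/12) + f(11/6) + f(2.75) + ...].
Sum ≈ 3.096.

3.096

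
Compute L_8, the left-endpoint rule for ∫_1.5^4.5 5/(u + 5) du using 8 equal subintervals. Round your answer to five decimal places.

1.94373

Δu = (4.5 − 1.5)/8 = 0.375.
Left endpoints: 1.5, 1.875, 2.25, 2.625, 3, 3.375, 3.75, 4.125.
f(1.5) = 10/13, f(1.875) = 8/11, f(2.25) = 20/29, f(2.625) = 40/61, f(3) = 0.625, f(3.375) = 40/67, f(3.75) = 4/7, f(4.125) = 40/73.
Sum = Δu · [f(1.5) + f(1.875) + f(2.25) + ...].
Sum ≈ 1.94373.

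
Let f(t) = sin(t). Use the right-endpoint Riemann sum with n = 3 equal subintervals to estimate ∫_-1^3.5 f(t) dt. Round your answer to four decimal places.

1.5569

Δt = (3.5 − (-1))/3 = 1.5.
Right endpoints: 0.5, 2, 3.5.
f(0.5) ≈ 0.4794, f(2) ≈ 0.9093, f(3.5) ≈ -0.3508.
Sum = Δt · [f(0.5) + f(2) + f(3.5)].
Sum ≈ 1.5569.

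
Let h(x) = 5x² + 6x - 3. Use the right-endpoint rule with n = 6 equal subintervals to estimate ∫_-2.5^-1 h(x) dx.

2.046875

Δx = (-1 − (-2.5))/6 = 0.25.
Right endpoints: -2.25, -2, -1.75, -1.5, -1.25, -1.
h(-2.25) = 8.8125, h(-2) = 5, h(-1.75) = 1.8125, h(-1.5) = -0.75, h(-1.25) = -2.6875, h(-1) = -4.
Sum = Δx · [h(-2.25) + h(-2) + h(-1.75) + ...].
Sum = 2.046875.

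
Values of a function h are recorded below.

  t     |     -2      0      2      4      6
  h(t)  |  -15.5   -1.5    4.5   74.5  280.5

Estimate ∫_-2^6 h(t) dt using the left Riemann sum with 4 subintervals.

Δt = 2.
Sum = 2·[(-15.5) + (-1.5) + 4.5 + 74.5] = 124.

124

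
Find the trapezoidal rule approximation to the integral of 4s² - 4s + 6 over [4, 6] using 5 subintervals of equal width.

174.88

Δs = (6 − 4)/5 = 0.4.
f(4) = 54, f(4.4) = 65.84, f(4.8) = 78.96, f(5.2) = 93.36, f(5.6) = 109.04, f(6) = 126.
T_5 = (Δs/2)·[f(s_0) + 2f(s_1) + ... + 2f(s_{4}) + f(s_5)].
Sum = 174.88.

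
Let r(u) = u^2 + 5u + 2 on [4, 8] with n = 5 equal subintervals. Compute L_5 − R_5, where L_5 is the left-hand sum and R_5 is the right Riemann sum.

L_5 = 250.56.
R_5 = 304.96.
L_5 − R_5 = -54.4.

-54.4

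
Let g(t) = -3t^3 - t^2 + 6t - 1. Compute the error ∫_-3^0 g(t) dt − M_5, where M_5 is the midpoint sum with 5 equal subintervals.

1.125

Exact integral: ∫_-3^0 g(t) dt = 21.75.
M_5 = 20.625.
Error = 21.75 − 20.625 = 1.125.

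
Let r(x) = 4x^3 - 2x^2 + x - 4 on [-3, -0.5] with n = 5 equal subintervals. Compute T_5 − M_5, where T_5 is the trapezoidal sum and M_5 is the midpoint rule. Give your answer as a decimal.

-3.59375

T_5 = -115.625.
M_5 = -112.03125.
T_5 − M_5 = -3.59375.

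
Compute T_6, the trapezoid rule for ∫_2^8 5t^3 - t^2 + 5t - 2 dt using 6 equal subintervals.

Δt = (8 − 2)/6 = 1.
f(2) = 44, f(3) = 139, f(4) = 322, f(5) = 623, f(6) = 1072, f(7) = 1699, f(8) = 2534.
T_6 = (Δt/2)·[f(t_0) + 2f(t_1) + ... + 2f(t_{5}) + f(t_6)].
Sum = 5144.

5144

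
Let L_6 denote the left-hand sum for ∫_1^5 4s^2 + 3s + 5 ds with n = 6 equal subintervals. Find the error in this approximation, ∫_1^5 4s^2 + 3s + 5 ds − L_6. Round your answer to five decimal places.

34.81481

Exact integral: ∫_1^5 f(s) ds ≈ 221.3333333.
L_6 ≈ 186.5185185.
Error ≈ 221.3333333 − 186.5185185 ≈ 34.81481.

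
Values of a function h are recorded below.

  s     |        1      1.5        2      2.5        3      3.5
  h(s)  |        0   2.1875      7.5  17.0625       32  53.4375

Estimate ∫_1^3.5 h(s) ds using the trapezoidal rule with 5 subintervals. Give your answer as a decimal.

42.734375

Δs = 0.5.
T_5 = (0.5/2)·[0 + 2·2.1875 + 2·7.5 + 2·17.0625 + 2·32 + 53.4375] = 42.734375.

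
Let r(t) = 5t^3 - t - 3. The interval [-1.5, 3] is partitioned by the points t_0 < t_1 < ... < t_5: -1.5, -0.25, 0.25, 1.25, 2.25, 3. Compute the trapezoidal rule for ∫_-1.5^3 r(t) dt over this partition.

Subinterval widths: 1.25, 0.5, 1, 1, 0.75.
r(-1.5) = -18.375, r(-0.25) = -2.828125, r(0.25) = -3.171875, r(1.25) = 5.515625, r(2.25) = 51.703125, r(3) = 129.
On each subinterval the trapezoid contributes (Δt_i/2)·[r(t_{i-1}) + r(t_i)].
Sum = 82.79296875.

82.79296875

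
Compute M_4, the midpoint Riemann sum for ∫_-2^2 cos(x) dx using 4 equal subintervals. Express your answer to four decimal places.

1.8966

Δx = (2 − (-2))/4 = 1.
Midpoints: -1.5, -0.5, 0.5, 1.5.
f(-1.5) ≈ 0.0707, f(-0.5) ≈ 0.8776, f(0.5) ≈ 0.8776, f(1.5) ≈ 0.0707.
Sum = Δx · [f(-1.5) + f(-0.5) + f(0.5) + f(1.5)].
Sum ≈ 1.8966.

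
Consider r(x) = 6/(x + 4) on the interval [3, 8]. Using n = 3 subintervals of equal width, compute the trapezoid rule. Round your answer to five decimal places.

3.25254

Δx = (8 − 3)/3 = 5/3.
r(3) = 6/7, r(14/3) = 9/13, r(19/3) = 18/31, r(8) = 0.5.
T_3 = (Δx/2)·[r(x_0) + 2r(x_1) + 2r(x_2) + r(x_3)].
Sum ≈ 3.25254.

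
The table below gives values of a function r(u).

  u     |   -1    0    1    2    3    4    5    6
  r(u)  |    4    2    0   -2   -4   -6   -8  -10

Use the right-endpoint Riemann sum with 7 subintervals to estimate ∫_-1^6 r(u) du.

-28

Δu = 1.
Sum = 1·[2 + 0 + (-2) + (-4) + (-6) + (-8) + (-10)] = -28.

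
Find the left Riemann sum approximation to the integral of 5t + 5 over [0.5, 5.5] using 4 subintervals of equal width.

84.375

Δt = (5.5 − 0.5)/4 = 1.25.
Left endpoints: 0.5, 1.75, 3, 4.25.
f(0.5) = 7.5, f(1.75) = 13.75, f(3) = 20, f(4.25) = 26.25.
Sum = Δt · [f(0.5) + f(1.75) + f(3) + f(4.25)].
Sum = 84.375.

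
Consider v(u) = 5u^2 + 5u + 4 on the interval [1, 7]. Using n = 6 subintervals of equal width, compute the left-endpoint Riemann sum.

Δu = (7 − 1)/6 = 1.
Left endpoints: 1, 2, 3, 4, 5, 6.
v(1) = 14, v(2) = 34, v(3) = 64, v(4) = 104, v(5) = 154, v(6) = 214.
Sum = Δu · [v(1) + v(2) + v(3) + ...].
Sum = 584.

584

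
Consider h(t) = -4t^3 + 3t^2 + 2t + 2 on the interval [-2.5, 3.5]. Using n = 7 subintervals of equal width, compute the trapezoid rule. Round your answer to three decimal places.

Δt = (3.5 − (-2.5))/7 = 6/7.
h(-2.5) = 78.25, h(-23/14) = 33679/1372, h(-11/14) = 5791/1372, h(1/14) = 2959/1372, h(13/14) = 4447/1372, h(25/14) = -10481/1372, h(37/14) = -62561/1372, h(3.5) = -125.75.
T_7 = (Δt/2)·[h(t_0) + 2h(t_1) + ... + 2h(t_{6}) + h(t_7)].
Sum ≈ -36.704.

-36.704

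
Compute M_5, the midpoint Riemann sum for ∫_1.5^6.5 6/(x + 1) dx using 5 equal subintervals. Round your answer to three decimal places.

Δx = (6.5 − 1.5)/5 = 1.
Midpoints: 2, 3, 4, 5, 6.
f(2) = 2, f(3) = 1.5, f(4) = 1.2, f(5) = 1, f(6) = 6/7.
Sum = Δx · [f(2) + f(3) + f(4) + f(5) + f(6)].
Sum ≈ 6.557.

6.557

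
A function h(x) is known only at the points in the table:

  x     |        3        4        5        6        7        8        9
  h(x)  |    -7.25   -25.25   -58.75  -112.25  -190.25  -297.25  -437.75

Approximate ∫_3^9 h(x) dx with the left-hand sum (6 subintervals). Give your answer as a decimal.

Δx = 1.
Sum = 1·[(-7.25) + (-25.25) + (-58.75) + (-112.25) + (-190.25) + (-297.25)] = -691.

-691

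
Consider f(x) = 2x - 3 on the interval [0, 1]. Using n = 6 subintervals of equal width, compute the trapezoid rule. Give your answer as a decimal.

Δx = (1 − 0)/6 = 1/6.
f(0) = -3, f(1/6) = -8/3, f(1/3) = -7/3, f(0.5) = -2, f(2/3) = -5/3, f(5/6) = -4/3, f(1) = -1.
T_6 = (Δx/2)·[f(x_0) + 2f(x_1) + ... + 2f(x_{5}) + f(x_6)].
Sum = -2.

-2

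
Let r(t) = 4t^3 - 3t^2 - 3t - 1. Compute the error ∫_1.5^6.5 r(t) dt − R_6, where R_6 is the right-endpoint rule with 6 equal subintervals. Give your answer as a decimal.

Exact integral: ∫_1.5^6.5 r(t) dt = 1443.75.
R_6 = 1865.625.
Error = 1443.75 − 1865.625 = -421.875.

-421.875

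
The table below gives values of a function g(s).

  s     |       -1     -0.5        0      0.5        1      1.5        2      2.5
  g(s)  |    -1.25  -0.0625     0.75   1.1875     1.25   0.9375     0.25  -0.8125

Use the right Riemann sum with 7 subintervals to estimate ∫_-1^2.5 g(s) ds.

1.75

Δs = 0.5.
Sum = 0.5·[(-0.0625) + 0.75 + 1.1875 + 1.25 + 0.9375 + 0.25 + (-0.8125)] = 1.75.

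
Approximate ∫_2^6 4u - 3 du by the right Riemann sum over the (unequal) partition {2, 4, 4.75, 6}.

Subinterval widths: 2, 0.75, 1.25.
Right endpoints: 4, 4.75, 6.
f(4) = 13, f(4.75) = 16, f(6) = 21.
Sum = Σ Δu_i · f(u_i).
Sum = 64.25.

64.25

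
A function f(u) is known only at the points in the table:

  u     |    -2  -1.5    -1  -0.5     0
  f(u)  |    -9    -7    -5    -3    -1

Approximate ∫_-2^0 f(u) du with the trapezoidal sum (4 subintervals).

-10

Δu = 0.5.
T_4 = (0.5/2)·[(-9) + 2·(-7) + 2·(-5) + 2·(-3) + (-1)] = -10.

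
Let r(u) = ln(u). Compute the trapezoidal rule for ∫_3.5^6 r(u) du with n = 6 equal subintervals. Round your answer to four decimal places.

3.8642

Δu = (6 − 3.5)/6 = 5/12.
r(3.5) ≈ 1.2528, r(47/12) ≈ 1.3652, r(13/3) ≈ 1.4663, r(4.75) ≈ 1.5581, r(31/6) ≈ 1.6422, r(67/12) ≈ 1.7198, r(6) ≈ 1.7918.
T_6 = (Δu/2)·[r(u_0) + 2r(u_1) + ... + 2r(u_{5}) + r(u_6)].
Sum ≈ 3.8642.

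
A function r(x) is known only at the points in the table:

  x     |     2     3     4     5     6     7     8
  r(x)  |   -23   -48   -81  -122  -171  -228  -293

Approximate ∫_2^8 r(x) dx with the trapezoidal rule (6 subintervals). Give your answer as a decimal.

Δx = 1.
T_6 = (1/2)·[(-23) + 2·(-48) + 2·(-81) + 2·(-122) + 2·(-171) + 2·(-228) + (-293)] = -808.

-808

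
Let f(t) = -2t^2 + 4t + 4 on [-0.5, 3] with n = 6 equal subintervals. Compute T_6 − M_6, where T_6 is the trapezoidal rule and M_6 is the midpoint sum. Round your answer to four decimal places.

-0.5955

T_6 ≈ 13.019676.
M_6 ≈ 13.615162.
T_6 − M_6 ≈ -0.5955.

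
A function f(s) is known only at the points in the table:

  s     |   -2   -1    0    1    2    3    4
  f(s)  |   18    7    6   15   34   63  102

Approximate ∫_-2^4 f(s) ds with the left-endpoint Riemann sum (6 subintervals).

Δs = 1.
Sum = 1·[18 + 7 + 6 + 15 + 34 + 63] = 143.

143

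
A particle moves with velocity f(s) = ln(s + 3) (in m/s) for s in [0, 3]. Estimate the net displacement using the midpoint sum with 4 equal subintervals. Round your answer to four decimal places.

4.4586

Δs = (3 − 0)/4 = 0.75.
Midpoints: 0.375, 1.125, 1.875, 2.625.
f(0.375) ≈ 1.2164, f(1.125) ≈ 1.4171, f(1.875) ≈ 1.5841, f(2.625) ≈ 1.7272.
Sum = Δs · [f(0.375) + f(1.125) + f(1.875) + f(2.625)].
Sum ≈ 4.4586.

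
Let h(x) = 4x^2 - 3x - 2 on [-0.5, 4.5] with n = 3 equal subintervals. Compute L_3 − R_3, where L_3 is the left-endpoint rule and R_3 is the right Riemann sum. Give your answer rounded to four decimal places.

-108.3333

L_3 ≈ 36.759259.
R_3 ≈ 145.092593.
L_3 − R_3 ≈ -108.3333.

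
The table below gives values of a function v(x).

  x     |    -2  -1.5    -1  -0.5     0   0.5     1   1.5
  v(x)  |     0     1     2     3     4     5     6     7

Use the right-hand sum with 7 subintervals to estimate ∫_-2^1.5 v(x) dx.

14

Δx = 0.5.
Sum = 0.5·[1 + 2 + 3 + 4 + 5 + 6 + 7] = 14.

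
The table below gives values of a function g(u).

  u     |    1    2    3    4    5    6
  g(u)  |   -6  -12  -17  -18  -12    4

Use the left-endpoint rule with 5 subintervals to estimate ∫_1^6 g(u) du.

Δu = 1.
Sum = 1·[(-6) + (-12) + (-17) + (-18) + (-12)] = -65.

-65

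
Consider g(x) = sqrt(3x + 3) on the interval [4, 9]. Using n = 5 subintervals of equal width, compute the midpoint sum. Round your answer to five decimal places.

23.60961

Δx = (9 − 4)/5 = 1.
Midpoints: 4.5, 5.5, 6.5, 7.5, 8.5.
g(4.5) ≈ 4.06202, g(5.5) ≈ 4.41588, g(6.5) ≈ 4.74342, g(7.5) ≈ 5.04975, g(8.5) ≈ 5.33854.
Sum = Δx · [g(4.5) + g(5.5) + g(6.5) + g(7.5) + g(8.5)].
Sum ≈ 23.60961.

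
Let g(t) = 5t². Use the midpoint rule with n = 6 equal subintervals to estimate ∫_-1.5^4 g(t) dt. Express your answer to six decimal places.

110.366030

Δt = (4 − (-1.5))/6 = 11/12.
Midpoints: -25/24, -0.125, 19/24, 41/24, 2.625, 85/24.
g(-25/24) = 3125/576, g(-0.125) = 0.078125, g(19/24) = 1805/576, g(41/24) = 8405/576, g(2.625) = 34.453125, g(85/24) = 36125/576.
Sum = Δt · [g(-25/24) + g(-0.125) + g(19/24) + ...].
Sum ≈ 110.366030.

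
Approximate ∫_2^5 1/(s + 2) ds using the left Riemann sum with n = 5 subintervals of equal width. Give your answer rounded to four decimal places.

0.5930

Δs = (5 − 2)/5 = 0.6.
Left endpoints: 2, 2.6, 3.2, 3.8, 4.4.
f(2) = 0.25, f(2.6) = 5/23, f(3.2) = 5/26, f(3.8) = 5/29, f(4.4) = 0.15625.
Sum = Δs · [f(2) + f(2.6) + f(3.2) + f(3.8) + f(4.4)].
Sum ≈ 0.5930.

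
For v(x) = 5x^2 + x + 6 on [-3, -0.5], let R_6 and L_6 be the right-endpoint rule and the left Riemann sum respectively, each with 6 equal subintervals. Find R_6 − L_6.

R_6 ≈ 47.18460648.
L_6 ≈ 64.37210648.
R_6 − L_6 = -17.1875.

-17.1875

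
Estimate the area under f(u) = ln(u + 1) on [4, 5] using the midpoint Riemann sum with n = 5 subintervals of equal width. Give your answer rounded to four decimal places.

1.7034

Δu = (5 − 4)/5 = 0.2.
Midpoints: 4.1, 4.3, 4.5, 4.7, 4.9.
f(4.1) ≈ 1.6292, f(4.3) ≈ 1.6677, f(4.5) ≈ 1.7047, f(4.7) ≈ 1.7405, f(4.9) ≈ 1.7750.
Sum = Δu · [f(4.1) + f(4.3) + f(4.5) + f(4.7) + f(4.9)].
Sum ≈ 1.7034.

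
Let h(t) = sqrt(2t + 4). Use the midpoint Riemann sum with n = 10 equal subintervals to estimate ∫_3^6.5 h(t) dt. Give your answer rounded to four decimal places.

12.8237

Δt = (6.5 − 3)/10 = 0.35.
Midpoints: 3.175, 3.525, 3.875, 4.225, 4.575, 4.925, 5.275, 5.625, 5.975, 6.325.
h(3.175) ≈ 3.2171, h(3.525) ≈ 3.3242, h(3.875) ≈ 3.4278, h(4.225) ≈ 3.5285, h(4.575) ≈ 3.6263, h(4.925) ≈ 3.7216, h(5.275) ≈ 3.8144, h(5.625) ≈ 3.9051, h(5.975) ≈ 3.9937, h(6.325) ≈ 4.0804.
Sum = Δt · [h(3.175) + h(3.525) + h(3.875) + ...].
Sum ≈ 12.8237.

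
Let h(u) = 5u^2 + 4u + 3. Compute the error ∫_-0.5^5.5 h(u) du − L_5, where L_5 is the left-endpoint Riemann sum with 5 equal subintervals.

Exact integral: ∫_-0.5^5.5 h(u) du = 355.5.
L_5 = 258.3.
Error = 355.5 − 258.3 = 97.2.

97.2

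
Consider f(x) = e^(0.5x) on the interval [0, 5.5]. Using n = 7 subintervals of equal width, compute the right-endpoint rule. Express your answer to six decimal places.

35.413410

Δx = (5.5 − 0)/7 = 11/14.
Right endpoints: 11/14, 11/7, 33/14, 22/7, 55/14, 33/7, 5.5.
f(11/14) ≈ 1.481207, f(11/7) ≈ 2.193974, f(33/14) ≈ 3.249728, f(22/7) ≈ 4.813520, f(55/14) ≈ 7.129818, f(33/7) ≈ 10.560735, f(5.5) ≈ 15.642632.
Sum = Δx · [f(11/14) + f(11/7) + f(33/14) + ...].
Sum ≈ 35.413410.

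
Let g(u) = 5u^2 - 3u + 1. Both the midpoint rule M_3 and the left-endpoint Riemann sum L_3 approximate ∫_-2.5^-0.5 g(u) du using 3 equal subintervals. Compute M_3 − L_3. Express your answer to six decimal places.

-13.111111

M_3 ≈ 36.46296296.
L_3 ≈ 49.57407407.
M_3 − L_3 ≈ -13.111111.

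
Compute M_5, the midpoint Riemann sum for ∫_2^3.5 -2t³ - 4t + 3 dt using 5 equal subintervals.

Δt = (3.5 − 2)/5 = 0.3.
Midpoints: 2.15, 2.45, 2.75, 3.05, 3.35.
f(2.15) = -25.47675, f(2.45) = -36.21225, f(2.75) = -49.59375, f(3.05) = -65.94525, f(3.35) = -85.59075.
Sum = Δt · [f(2.15) + f(2.45) + f(2.75) + f(3.05) + f(3.35)].
Sum = -78.845625.

-78.845625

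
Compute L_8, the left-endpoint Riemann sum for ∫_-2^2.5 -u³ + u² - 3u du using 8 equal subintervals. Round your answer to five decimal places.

8.60229

Δu = (2.5 − (-2))/8 = 0.5625.
Left endpoints: -2, -1.4375, -0.875, -0.3125, 0.25, 0.8125, 1.375, 1.9375.
f(-2) = 18, f(-1.4375) = 38295/4096, f(-0.875) = 2079/512, f(-0.3125) = 4365/4096, f(0.25) = -0.703125, f(0.8125) = -9477/4096, f(1.375) = -2475/512, f(1.9375) = -38223/4096.
Sum = Δu · [f(-2) + f(-1.4375) + f(-0.875) + ...].
Sum ≈ 8.60229.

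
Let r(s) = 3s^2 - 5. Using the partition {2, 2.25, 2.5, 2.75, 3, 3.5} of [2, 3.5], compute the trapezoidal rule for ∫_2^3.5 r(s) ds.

27.46875

Subinterval widths: 0.25, 0.25, 0.25, 0.25, 0.5.
r(2) = 7, r(2.25) = 10.1875, r(2.5) = 13.75, r(2.75) = 17.6875, r(3) = 22, r(3.5) = 31.75.
On each subinterval the trapezoid contributes (Δs_i/2)·[r(s_{i-1}) + r(s_i)].
Sum = 27.46875.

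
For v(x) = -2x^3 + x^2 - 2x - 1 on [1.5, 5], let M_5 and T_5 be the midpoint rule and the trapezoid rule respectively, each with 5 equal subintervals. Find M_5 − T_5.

M_5 = -293.033125.
T_5 = -300.965.
M_5 − T_5 = 7.931875.

7.931875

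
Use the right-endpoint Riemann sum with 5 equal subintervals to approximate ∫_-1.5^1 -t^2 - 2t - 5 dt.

Δt = (1 − (-1.5))/5 = 0.5.
Right endpoints: -1, -0.5, 0, 0.5, 1.
f(-1) = -4, f(-0.5) = -4.25, f(0) = -5, f(0.5) = -6.25, f(1) = -8.
Sum = Δt · [f(-1) + f(-0.5) + f(0) + f(0.5) + f(1)].
Sum = -13.75.

-13.75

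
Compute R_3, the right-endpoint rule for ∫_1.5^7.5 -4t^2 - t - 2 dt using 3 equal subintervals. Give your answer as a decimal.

Δt = (7.5 − 1.5)/3 = 2.
Right endpoints: 3.5, 5.5, 7.5.
f(3.5) = -54.5, f(5.5) = -128.5, f(7.5) = -234.5.
Sum = Δt · [f(3.5) + f(5.5) + f(7.5)].
Sum = -835.

-835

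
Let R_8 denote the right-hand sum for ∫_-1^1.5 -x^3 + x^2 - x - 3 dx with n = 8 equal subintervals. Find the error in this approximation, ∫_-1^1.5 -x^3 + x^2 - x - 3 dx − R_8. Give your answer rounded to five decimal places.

Exact integral: ∫_-1^1.5 f(x) dx ≈ -7.6822917.
R_8 ≈ -8.5510254.
Error ≈ -7.6822917 − (-8.5510254) ≈ 0.86873.

0.86873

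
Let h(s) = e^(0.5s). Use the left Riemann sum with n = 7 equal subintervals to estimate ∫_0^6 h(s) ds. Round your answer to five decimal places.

30.57403

Δs = (6 − 0)/7 = 6/7.
Left endpoints: 0, 6/7, 12/7, 18/7, 24/7, 30/7, 36/7.
h(0) ≈ 1.00000, h(6/7) ≈ 1.53506, h(12/7) ≈ 2.35642, h(18/7) ≈ 3.61725, h(24/7) ≈ 5.55271, h(30/7) ≈ 8.52376, h(36/7) ≈ 13.08450.
Sum = Δs · [h(0) + h(6/7) + h(12/7) + ...].
Sum ≈ 30.57403.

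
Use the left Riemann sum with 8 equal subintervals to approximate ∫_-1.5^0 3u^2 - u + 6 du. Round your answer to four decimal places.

Δu = (0 − (-1.5))/8 = 0.1875.
Left endpoints: -1.5, -1.3125, -1.125, -0.9375, -0.75, -0.5625, -0.375, -0.1875.
f(-1.5) = 14.25, f(-1.3125) = 12.48046875, f(-1.125) = 10.921875, f(-0.9375) = 9.57421875, f(-0.75) = 8.4375, f(-0.5625) = 7.51171875, f(-0.375) = 6.796875, f(-0.1875) = 6.29296875.
Sum = Δu · [f(-1.5) + f(-1.3125) + f(-1.125) + ...].
Sum ≈ 14.2998.

14.2998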